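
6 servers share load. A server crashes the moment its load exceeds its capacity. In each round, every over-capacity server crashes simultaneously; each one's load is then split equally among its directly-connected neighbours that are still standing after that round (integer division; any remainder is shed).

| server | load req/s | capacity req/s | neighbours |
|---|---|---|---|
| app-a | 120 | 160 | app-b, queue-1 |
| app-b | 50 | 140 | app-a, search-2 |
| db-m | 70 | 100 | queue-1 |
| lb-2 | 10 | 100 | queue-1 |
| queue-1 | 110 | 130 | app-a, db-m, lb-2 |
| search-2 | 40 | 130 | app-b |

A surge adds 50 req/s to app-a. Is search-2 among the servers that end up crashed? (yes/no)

Round 1 — app-a at 170 > 160. app-a crashes.
  app-a sheds 170 req/s to app-b, queue-1: 85 each.
    app-b: 50+85 = 135 ≤ 140
    queue-1: 110+85 = 195 > 130
Round 2 — queue-1 crashes.
  queue-1 sheds 195 req/s to db-m, lb-2: 97 each (1 lost).
    db-m: 70+97 = 167 > 100
    lb-2: 10+97 = 107 > 100
Round 3 — db-m, lb-2 crash.
  db-m sheds 167 req/s: no online neighbours, lost.
  lb-2 sheds 107 req/s: no online neighbours, lost.
No further crashes.

no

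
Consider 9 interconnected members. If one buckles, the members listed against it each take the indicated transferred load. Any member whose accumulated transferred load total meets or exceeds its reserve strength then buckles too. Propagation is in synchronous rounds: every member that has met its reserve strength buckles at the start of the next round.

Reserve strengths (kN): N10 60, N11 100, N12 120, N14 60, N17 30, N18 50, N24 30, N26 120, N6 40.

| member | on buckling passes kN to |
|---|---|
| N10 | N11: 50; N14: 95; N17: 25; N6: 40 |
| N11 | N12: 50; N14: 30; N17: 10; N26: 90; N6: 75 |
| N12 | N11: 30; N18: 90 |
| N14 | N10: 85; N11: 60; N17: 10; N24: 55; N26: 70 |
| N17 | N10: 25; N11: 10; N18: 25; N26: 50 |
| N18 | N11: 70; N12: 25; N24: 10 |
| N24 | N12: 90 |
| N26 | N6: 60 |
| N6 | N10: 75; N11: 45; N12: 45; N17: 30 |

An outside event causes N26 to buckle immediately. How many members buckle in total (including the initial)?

9

Round 1 — N26 buckles (initial).
  N6: +60 → 60 ≥ 40
Round 2 — N6 buckles.
  N10: +75 → 75 ≥ 60
  N11: +45 → 45 < 100
  N12: +45 → 45 < 120
  N17: +30 → 30 ≥ 30
Round 3 — N10, N17 buckle.
  N11: +50+10 → 105 ≥ 100
  N14: +95 → 95 ≥ 60
  N18: +25 → 25 < 50
Round 4 — N11, N14 buckle.
  N12: +50 → 95 < 120
  N24: +55 → 55 ≥ 30
Round 5 — N24 buckles.
  N12: +90 → 185 ≥ 120
Round 6 — N12 buckles.
  N18: +90 → 115 ≥ 50
Round 7 — N18 buckles.
No further bucklings.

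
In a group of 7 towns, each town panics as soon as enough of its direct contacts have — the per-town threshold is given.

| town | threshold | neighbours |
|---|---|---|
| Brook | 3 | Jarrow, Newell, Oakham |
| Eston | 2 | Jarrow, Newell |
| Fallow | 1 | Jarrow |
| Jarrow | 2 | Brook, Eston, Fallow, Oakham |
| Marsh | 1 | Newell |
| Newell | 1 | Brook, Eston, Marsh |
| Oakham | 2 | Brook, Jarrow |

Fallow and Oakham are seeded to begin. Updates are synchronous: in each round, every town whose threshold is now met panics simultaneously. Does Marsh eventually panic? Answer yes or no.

Round 1 — Fallow, Oakham panic (initial).
Round 2 — checking thresholds:
  Brook: 1 of 3 neighbours < 3, not yet.
  Jarrow: 2 of 4 neighbours ≥ 2, panics.
Round 3 — no new panics; cascade stops.

no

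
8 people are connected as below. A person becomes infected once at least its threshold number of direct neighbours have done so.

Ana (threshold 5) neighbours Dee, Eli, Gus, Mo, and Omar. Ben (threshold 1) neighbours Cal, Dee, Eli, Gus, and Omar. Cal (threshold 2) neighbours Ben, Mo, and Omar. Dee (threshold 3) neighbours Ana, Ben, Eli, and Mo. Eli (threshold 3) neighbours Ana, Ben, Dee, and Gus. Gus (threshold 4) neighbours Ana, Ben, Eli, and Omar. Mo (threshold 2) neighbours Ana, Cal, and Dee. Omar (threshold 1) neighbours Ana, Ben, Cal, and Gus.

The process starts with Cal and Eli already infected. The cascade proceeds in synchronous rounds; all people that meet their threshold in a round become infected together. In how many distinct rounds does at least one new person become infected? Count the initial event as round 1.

2

Round 1 — Cal, Eli become infected (initial).
Round 2 — checking thresholds:
  Ana: 1 of 5 neighbours < 5, not yet.
  Ben: 2 of 5 neighbours ≥ 1, becomes infected.
  Dee: 1 of 4 neighbours < 3, not yet.
  Gus: 1 of 4 neighbours < 4, not yet.
  Mo: 1 of 3 neighbours < 2, not yet.
  Omar: 1 of 4 neighbours ≥ 1, becomes infected.
Round 3 — no new infections; cascade stops.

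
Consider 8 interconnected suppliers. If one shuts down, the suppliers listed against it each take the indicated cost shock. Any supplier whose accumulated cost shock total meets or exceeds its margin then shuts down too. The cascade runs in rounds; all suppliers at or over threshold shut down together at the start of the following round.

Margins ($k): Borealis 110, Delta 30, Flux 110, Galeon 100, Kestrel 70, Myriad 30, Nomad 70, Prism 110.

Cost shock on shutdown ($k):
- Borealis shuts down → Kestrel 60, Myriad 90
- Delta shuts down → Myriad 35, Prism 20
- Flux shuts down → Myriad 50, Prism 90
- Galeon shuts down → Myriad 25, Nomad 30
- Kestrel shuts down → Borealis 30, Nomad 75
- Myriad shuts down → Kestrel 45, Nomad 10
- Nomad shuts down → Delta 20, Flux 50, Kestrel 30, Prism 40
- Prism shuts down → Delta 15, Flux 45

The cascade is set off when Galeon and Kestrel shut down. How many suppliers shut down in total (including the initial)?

Round 1 — Galeon, Kestrel shut down (initial).
  Borealis: +30 → 30 < 110
  Myriad: +25 → 25 < 30
  Nomad: +30+75 → 105 ≥ 70
Round 2 — Nomad shuts down.
  Delta: +20 → 20 < 30
  Flux: +50 → 50 < 110
  Prism: +40 → 40 < 110
No further shutdowns.

3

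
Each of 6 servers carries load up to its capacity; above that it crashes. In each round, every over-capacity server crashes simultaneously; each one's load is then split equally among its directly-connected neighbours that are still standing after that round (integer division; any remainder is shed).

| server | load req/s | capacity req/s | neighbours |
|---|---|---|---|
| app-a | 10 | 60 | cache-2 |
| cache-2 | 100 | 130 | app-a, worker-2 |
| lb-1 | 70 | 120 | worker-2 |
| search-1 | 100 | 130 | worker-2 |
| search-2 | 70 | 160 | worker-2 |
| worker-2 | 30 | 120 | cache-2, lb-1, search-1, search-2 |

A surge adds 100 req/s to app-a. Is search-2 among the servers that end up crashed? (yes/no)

Round 1 — app-a at 110 > 60. app-a crashes.
  app-a sheds 110 req/s to cache-2: 110 each.
    cache-2: 100+110 = 210 > 130
Round 2 — cache-2 crashes.
  cache-2 sheds 210 req/s to worker-2: 210 each.
    worker-2: 30+210 = 240 > 120
Round 3 — worker-2 crashes.
  worker-2 sheds 240 req/s to lb-1, search-1, search-2: 80 each.
    lb-1: 70+80 = 150 > 120
    search-1: 100+80 = 180 > 130
    search-2: 70+80 = 150 ≤ 160
Round 4 — lb-1, search-1 crash.
  lb-1 sheds 150 req/s: no online neighbours, lost.
  search-1 sheds 180 req/s: no online neighbours, lost.
No further crashes.

no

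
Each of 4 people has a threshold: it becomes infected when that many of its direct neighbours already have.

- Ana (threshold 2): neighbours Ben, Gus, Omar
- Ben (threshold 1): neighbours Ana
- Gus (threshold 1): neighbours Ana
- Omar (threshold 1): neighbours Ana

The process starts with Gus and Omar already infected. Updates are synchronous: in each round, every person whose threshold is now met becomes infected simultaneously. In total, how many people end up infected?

Round 1 — Gus, Omar become infected (initial).
Round 2 — checking thresholds:
  Ana: 2 of 3 neighbours ≥ 2, becomes infected.
Round 3 — checking thresholds:
  Ben: 1 of 1 neighbours ≥ 1, becomes infected.
Round 4 — no new infections; cascade stops.

4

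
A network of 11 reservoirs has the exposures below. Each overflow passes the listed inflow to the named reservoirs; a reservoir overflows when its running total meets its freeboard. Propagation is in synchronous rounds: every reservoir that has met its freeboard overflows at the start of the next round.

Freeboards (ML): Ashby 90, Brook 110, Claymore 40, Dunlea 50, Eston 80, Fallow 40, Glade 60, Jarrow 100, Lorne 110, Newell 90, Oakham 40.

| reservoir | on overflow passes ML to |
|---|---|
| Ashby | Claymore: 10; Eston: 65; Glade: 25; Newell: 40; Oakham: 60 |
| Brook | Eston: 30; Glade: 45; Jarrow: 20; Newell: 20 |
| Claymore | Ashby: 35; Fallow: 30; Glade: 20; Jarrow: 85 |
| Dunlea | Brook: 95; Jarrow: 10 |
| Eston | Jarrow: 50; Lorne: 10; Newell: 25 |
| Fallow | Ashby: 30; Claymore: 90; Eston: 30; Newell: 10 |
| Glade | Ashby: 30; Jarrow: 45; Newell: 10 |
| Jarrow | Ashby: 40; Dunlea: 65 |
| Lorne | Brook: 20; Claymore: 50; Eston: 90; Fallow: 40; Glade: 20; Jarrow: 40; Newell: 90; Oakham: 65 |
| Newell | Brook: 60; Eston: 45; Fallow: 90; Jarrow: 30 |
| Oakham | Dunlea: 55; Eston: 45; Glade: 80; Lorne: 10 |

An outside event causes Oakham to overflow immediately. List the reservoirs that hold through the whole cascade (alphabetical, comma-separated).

Round 1 — Oakham overflows (initial).
  Dunlea: +55 → 55 ≥ 50
  Eston: +45 → 45 < 80
  Glade: +80 → 80 ≥ 60
  Lorne: +10 → 10 < 110
Round 2 — Dunlea, Glade overflow.
  Ashby: +30 → 30 < 90
  Brook: +95 → 95 < 110
  Jarrow: +10+45 → 55 < 100
  Newell: +10 → 10 < 90
No further overflows.

Ashby, Brook, Claymore, Eston, Fallow, Jarrow, Lorne, Newell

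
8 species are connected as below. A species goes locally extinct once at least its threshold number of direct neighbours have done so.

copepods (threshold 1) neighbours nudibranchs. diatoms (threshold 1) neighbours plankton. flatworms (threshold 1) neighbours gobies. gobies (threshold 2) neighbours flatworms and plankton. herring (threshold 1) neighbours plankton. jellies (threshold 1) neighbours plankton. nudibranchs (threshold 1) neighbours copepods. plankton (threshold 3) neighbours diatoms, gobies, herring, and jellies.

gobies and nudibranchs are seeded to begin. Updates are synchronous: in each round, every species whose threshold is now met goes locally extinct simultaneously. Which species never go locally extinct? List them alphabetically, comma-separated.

Round 1 — gobies, nudibranchs go locally extinct (initial).
Round 2 — checking thresholds:
  copepods: 1 of 1 neighbours ≥ 1, goes locally extinct.
  flatworms: 1 of 1 neighbours ≥ 1, goes locally extinct.
  plankton: 1 of 4 neighbours < 3, below threshold.
Round 3 — no new extinctions; cascade stops.

diatoms, herring, jellies, plankton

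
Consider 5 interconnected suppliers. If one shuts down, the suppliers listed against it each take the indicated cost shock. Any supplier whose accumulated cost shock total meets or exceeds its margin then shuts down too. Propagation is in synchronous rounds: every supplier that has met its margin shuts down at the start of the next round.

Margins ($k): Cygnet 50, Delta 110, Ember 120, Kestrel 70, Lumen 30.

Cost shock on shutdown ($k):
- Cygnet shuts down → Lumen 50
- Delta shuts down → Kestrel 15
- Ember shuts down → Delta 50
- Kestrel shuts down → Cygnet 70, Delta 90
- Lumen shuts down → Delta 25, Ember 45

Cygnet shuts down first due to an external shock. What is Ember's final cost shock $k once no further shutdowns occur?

45

Round 1 — Cygnet shuts down (initial).
  Lumen: +50 → 50 ≥ 30
Round 2 — Lumen shuts down.
  Delta: +25 → 25 < 110
  Ember: +45 → 45 < 120
No further shutdowns.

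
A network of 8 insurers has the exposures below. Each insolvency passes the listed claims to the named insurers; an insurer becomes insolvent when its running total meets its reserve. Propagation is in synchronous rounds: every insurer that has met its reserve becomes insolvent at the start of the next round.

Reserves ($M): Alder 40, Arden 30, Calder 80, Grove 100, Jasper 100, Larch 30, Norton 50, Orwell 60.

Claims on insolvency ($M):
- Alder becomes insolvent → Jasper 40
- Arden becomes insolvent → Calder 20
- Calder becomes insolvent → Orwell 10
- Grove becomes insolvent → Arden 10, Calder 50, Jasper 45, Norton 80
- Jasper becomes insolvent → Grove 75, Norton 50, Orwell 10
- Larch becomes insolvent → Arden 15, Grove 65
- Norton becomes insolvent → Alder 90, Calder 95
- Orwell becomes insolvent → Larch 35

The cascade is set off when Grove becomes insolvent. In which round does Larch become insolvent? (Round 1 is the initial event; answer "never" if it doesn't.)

never

Round 1 — Grove becomes insolvent (initial).
  Arden: +10 → 10 < 30
  Calder: +50 → 50 < 80
  Jasper: +45 → 45 < 100
  Norton: +80 → 80 ≥ 50
Round 2 — Norton becomes insolvent.
  Alder: +90 → 90 ≥ 40
  Calder: +95 → 145 ≥ 80
Round 3 — Alder, Calder become insolvent.
  Jasper: +40 → 85 < 100
  Orwell: +10 → 10 < 60
No further insolvencies.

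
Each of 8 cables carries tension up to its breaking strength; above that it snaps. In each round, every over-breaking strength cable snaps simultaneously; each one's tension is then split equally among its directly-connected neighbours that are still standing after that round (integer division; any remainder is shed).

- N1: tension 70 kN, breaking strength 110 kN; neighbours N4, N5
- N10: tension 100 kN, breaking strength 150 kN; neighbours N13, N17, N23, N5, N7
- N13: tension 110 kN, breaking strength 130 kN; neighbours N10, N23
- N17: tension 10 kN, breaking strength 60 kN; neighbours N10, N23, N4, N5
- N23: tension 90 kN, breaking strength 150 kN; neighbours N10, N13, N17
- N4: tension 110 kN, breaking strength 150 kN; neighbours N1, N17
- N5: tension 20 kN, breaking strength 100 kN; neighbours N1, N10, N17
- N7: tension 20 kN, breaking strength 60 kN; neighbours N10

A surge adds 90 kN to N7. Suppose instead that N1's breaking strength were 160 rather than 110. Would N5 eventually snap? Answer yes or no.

With N1's breaking strength at 160:
Round 1 — N7 at 110 > 60. N7 snaps.
  N7 sheds 110 kN to N10: 110 each.
    N10: 100+110 = 210 > 150
Round 2 — N10 snaps.
  N10 sheds 210 kN to N13, N17, N23, N5: 52 each (2 lost).
    N13: 110+52 = 162 > 130
    N17: 10+52 = 62 > 60
    N23: 90+52 = 142 ≤ 150
    N5: 20+52 = 72 ≤ 100
Round 3 — N13, N17 snap.
  N13 sheds 162 kN to N23: 162 each.
    N23: 142+162 = 304 > 150
  N17 sheds 62 kN to N23, N4, N5: 20 each (2 lost).
    N23: 304+20 = 324 > 150
    N4: 110+20 = 130 ≤ 150
    N5: 72+20 = 92 ≤ 100
Round 4 — N23 snaps.
  N23 sheds 324 kN: no online neighbours, lost.
No further breaks.

no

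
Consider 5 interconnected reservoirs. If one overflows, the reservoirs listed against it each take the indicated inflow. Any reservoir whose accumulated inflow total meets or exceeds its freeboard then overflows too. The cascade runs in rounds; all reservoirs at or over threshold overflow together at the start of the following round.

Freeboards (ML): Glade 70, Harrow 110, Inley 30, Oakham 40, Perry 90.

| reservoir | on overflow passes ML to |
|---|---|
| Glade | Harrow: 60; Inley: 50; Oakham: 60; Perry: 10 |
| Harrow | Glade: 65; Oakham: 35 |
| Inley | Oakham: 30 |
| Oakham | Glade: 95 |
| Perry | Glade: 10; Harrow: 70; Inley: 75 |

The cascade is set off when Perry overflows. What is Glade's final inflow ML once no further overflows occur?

Round 1 — Perry overflows (initial).
  Glade: +10 → 10 < 70
  Harrow: +70 → 70 < 110
  Inley: +75 → 75 ≥ 30
Round 2 — Inley overflows.
  Oakham: +30 → 30 < 40
No further overflows.

10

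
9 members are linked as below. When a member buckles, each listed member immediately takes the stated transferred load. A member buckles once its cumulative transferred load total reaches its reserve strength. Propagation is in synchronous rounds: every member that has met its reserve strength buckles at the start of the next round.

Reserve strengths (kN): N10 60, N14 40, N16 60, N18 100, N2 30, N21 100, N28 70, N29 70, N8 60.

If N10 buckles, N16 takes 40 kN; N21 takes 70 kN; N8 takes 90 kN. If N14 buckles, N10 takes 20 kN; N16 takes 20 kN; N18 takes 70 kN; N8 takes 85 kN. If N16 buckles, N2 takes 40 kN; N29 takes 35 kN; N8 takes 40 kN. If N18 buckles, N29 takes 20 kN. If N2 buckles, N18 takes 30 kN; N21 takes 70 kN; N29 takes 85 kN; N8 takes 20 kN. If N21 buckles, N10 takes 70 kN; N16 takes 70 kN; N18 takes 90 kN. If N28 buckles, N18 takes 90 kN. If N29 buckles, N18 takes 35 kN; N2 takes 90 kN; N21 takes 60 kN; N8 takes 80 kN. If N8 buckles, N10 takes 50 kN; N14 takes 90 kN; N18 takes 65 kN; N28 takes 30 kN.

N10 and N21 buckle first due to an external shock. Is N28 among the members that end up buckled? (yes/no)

Round 1 — N10, N21 buckle (initial).
  N16: +40+70 → 110 ≥ 60
  N18: +90 → 90 < 100
  N8: +90 → 90 ≥ 60
Round 2 — N16, N8 buckle.
  N14: +90 → 90 ≥ 40
  N18: +65 → 155 ≥ 100
  N2: +40 → 40 ≥ 30
  N28: +30 → 30 < 70
  N29: +35 → 35 < 70
Round 3 — N14, N18, N2 buckle.
  N29: +20+85 → 140 ≥ 70
Round 4 — N29 buckles.
No further bucklings.

no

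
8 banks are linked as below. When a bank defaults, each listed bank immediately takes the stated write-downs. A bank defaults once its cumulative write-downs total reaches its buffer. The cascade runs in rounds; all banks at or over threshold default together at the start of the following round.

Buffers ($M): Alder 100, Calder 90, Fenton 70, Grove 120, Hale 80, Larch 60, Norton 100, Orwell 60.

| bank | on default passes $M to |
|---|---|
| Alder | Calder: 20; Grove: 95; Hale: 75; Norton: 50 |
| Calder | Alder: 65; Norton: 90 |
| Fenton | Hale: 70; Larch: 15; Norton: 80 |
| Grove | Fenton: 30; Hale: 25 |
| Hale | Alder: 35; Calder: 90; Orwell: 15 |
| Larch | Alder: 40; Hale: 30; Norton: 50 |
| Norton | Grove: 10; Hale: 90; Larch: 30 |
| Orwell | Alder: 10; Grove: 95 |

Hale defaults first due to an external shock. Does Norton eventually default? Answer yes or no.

Round 1 — Hale defaults (initial).
  Alder: +35 → 35 < 100
  Calder: +90 → 90 ≥ 90
  Orwell: +15 → 15 < 60
Round 2 — Calder defaults.
  Alder: +65 → 100 ≥ 100
  Norton: +90 → 90 < 100
Round 3 — Alder defaults.
  Grove: +95 → 95 < 120
  Norton: +50 → 140 ≥ 100
Round 4 — Norton defaults.
  Grove: +10 → 105 < 120
  Larch: +30 → 30 < 60
No further defaults.

yes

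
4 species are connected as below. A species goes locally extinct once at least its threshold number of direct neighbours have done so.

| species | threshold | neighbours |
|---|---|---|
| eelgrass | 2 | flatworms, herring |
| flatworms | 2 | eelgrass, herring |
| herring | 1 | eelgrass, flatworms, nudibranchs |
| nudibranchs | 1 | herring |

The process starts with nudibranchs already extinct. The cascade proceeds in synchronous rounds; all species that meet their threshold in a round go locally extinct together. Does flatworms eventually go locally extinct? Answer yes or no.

no

Round 1 — nudibranchs goes locally extinct (initial).
Round 2 — checking thresholds:
  herring: 1 of 3 neighbours ≥ 1, goes locally extinct.
Round 3 — no new extinctions; cascade stops.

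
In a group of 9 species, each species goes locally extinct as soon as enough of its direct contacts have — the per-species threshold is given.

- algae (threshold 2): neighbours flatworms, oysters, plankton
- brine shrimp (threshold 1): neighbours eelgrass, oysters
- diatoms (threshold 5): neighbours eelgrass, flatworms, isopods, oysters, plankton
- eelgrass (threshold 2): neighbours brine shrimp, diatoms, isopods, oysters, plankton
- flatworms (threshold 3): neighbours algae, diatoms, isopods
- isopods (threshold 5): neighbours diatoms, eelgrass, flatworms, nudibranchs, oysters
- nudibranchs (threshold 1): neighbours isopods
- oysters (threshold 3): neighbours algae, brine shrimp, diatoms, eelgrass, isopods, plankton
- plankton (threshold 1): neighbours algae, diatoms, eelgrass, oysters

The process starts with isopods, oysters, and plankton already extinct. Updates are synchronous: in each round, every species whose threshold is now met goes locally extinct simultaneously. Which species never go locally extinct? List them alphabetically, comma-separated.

diatoms, flatworms

Round 1 — isopods, oysters, plankton go locally extinct (initial).
Round 2 — checking thresholds:
  algae: 2 of 3 neighbours ≥ 2, goes locally extinct.
  brine shrimp: 1 of 2 neighbours ≥ 1, goes locally extinct.
  diatoms: 3 of 5 neighbours < 5, holds.
  eelgrass: 3 of 5 neighbours ≥ 2, goes locally extinct.
  flatworms: 1 of 3 neighbours < 3, holds.
  nudibranchs: 1 of 1 neighbours ≥ 1, goes locally extinct.
Round 3 — no new extinctions; cascade stops.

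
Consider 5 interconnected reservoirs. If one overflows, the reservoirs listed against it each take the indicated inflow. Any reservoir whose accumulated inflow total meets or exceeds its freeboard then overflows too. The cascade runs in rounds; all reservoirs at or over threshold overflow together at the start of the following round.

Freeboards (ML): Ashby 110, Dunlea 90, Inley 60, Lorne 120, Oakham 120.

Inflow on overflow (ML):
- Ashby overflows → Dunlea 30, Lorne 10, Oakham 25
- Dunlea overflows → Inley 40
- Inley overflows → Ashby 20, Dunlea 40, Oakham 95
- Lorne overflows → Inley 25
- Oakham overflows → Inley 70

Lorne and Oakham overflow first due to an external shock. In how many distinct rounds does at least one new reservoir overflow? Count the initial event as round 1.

2

Round 1 — Lorne, Oakham overflow (initial).
  Inley: +25+70 → 95 ≥ 60
Round 2 — Inley overflows.
  Ashby: +20 → 20 < 110
  Dunlea: +40 → 40 < 90
No further overflows.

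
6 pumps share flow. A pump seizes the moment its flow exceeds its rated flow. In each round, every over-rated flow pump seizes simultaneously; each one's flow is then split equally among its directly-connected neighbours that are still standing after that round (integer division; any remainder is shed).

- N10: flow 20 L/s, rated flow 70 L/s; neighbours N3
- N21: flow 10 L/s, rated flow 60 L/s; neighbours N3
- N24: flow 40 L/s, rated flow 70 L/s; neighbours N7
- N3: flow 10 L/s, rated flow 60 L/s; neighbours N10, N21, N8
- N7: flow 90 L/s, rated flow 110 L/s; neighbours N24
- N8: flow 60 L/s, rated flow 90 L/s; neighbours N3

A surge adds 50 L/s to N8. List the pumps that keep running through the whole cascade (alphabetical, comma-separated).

N24, N7

Round 1 — N8 at 110 > 90. N8 seizes.
  N8 sheds 110 L/s to N3: 110 each.
    N3: 10+110 = 120 > 60
Round 2 — N3 seizes.
  N3 sheds 120 L/s to N10, N21: 60 each.
    N10: 20+60 = 80 > 70
    N21: 10+60 = 70 > 60
Round 3 — N10, N21 seize.
  N10 sheds 80 L/s: no online neighbours, lost.
  N21 sheds 70 L/s: no online neighbours, lost.
No further seizures.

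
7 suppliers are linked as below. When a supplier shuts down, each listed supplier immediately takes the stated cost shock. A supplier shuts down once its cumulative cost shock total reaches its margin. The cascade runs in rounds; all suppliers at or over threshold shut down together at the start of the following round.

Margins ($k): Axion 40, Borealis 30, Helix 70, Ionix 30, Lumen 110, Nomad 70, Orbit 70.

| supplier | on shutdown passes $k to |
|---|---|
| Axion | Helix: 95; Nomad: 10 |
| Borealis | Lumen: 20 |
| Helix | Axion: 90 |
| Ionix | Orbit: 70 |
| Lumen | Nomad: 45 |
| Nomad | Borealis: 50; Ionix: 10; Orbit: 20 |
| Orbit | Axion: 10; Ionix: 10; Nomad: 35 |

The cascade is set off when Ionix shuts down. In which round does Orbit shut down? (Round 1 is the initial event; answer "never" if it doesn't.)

Round 1 — Ionix shuts down (initial).
  Orbit: +70 → 70 ≥ 70
Round 2 — Orbit shuts down.
  Axion: +10 → 10 < 40
  Nomad: +35 → 35 < 70
No further shutdowns.

2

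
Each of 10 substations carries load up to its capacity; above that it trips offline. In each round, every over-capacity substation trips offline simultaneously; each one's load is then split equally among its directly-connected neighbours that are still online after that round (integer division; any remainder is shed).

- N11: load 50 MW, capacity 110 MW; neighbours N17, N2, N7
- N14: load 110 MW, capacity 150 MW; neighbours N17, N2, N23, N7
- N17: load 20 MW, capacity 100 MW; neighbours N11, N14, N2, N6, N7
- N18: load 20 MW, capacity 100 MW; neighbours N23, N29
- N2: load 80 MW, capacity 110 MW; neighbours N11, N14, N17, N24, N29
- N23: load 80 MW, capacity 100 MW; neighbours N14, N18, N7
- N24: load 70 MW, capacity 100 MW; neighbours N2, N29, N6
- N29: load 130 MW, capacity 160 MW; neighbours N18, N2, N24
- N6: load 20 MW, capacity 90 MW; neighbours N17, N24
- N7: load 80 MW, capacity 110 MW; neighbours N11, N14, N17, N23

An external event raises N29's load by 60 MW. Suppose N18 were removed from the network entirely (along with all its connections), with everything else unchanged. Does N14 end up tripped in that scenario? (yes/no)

With N18 removed:
Round 1 — N29 at 190 > 160. N29 trips offline.
  N29 sheds 190 MW to N2, N24: 95 each.
    N2: 80+95 = 175 > 110
    N24: 70+95 = 165 > 100
Round 2 — N2, N24 trip offline.
  N2 sheds 175 MW to N11, N14, N17: 58 each (1 lost).
    N11: 50+58 = 108 ≤ 110
    N14: 110+58 = 168 > 150
    N17: 20+58 = 78 ≤ 100
  N24 sheds 165 MW to N6: 165 each.
    N6: 20+165 = 185 > 90
Round 3 — N14, N6 trip offline.
  N14 sheds 168 MW to N17, N23, N7: 56 each.
    N17: 78+56 = 134 > 100
    N23: 80+56 = 136 > 100
    N7: 80+56 = 136 > 110
  N6 sheds 185 MW to N17: 185 each.
    N17: 134+185 = 319 > 100
Round 4 — N17, N23, N7 trip offline.
  N17 sheds 319 MW to N11: 319 each.
    N11: 108+319 = 427 > 110
  N23 sheds 136 MW: no online neighbours, lost.
  N7 sheds 136 MW to N11: 136 each.
    N11: 427+136 = 563 > 110
Round 5 — N11 trips offline.
  N11 sheds 563 MW: no online neighbours, lost.
No further trips.

yes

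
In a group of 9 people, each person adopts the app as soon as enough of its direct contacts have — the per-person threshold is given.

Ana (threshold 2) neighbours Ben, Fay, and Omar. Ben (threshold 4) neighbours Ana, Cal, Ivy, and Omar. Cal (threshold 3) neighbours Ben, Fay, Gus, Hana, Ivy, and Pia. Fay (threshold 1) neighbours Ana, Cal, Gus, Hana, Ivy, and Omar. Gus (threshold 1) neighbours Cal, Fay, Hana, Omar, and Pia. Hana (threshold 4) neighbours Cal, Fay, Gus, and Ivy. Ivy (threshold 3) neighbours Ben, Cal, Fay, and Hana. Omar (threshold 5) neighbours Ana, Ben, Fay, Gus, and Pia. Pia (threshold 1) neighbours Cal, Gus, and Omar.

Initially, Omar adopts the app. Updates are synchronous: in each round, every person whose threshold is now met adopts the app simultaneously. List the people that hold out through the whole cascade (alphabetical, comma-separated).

Round 1 — Omar adopts the app (initial).
Round 2 — checking thresholds:
  Ana: 1 of 3 neighbours < 2, holds.
  Ben: 1 of 4 neighbours < 4, holds.
  Fay: 1 of 6 neighbours ≥ 1, adopts the app.
  Gus: 1 of 5 neighbours ≥ 1, adopts the app.
  Pia: 1 of 3 neighbours ≥ 1, adopts the app.
Round 3 — checking thresholds:
  Ana: 2 of 3 neighbours ≥ 2, adopts the app.
  Ben: 1 of 4 neighbours < 4, holds.
  Cal: 3 of 6 neighbours ≥ 3, adopts the app.
  Hana: 2 of 4 neighbours < 4, holds.
  Ivy: 1 of 4 neighbours < 3, holds.
Round 4 — no new adoptions; cascade stops.

Ben, Hana, Ivy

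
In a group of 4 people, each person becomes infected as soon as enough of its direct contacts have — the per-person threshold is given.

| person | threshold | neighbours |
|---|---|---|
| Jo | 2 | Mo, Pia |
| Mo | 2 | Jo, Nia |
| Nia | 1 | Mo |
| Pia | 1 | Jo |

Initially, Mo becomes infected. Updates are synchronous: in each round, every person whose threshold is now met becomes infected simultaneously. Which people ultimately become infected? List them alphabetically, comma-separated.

Round 1 — Mo becomes infected (initial).
Round 2 — checking thresholds:
  Jo: 1 of 2 neighbours < 2, below threshold.
  Nia: 1 of 1 neighbours ≥ 1, becomes infected.
Round 3 — no new infections; cascade stops.

Mo, Nia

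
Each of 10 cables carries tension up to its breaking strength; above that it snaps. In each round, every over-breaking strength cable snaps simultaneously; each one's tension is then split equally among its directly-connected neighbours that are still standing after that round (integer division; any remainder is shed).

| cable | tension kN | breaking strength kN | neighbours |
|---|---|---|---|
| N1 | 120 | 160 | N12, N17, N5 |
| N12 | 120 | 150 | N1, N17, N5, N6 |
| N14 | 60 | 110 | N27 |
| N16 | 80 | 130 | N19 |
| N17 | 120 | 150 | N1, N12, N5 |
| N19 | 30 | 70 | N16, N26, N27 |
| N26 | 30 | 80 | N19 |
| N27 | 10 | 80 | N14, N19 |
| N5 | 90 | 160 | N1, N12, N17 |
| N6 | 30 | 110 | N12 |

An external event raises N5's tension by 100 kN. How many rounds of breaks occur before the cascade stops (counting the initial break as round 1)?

Round 1 — N5 at 190 > 160. N5 snaps.
  N5 sheds 190 kN to N1, N12, N17: 63 each (1 lost).
    N1: 120+63 = 183 > 160
    N12: 120+63 = 183 > 150
    N17: 120+63 = 183 > 150
Round 2 — N1, N12, N17 snap.
  N1 sheds 183 kN: no online neighbours, lost.
  N12 sheds 183 kN to N6: 183 each.
    N6: 30+183 = 213 > 110
  N17 sheds 183 kN: no online neighbours, lost.
Round 3 — N6 snaps.
  N6 sheds 213 kN: no online neighbours, lost.
No further breaks.

3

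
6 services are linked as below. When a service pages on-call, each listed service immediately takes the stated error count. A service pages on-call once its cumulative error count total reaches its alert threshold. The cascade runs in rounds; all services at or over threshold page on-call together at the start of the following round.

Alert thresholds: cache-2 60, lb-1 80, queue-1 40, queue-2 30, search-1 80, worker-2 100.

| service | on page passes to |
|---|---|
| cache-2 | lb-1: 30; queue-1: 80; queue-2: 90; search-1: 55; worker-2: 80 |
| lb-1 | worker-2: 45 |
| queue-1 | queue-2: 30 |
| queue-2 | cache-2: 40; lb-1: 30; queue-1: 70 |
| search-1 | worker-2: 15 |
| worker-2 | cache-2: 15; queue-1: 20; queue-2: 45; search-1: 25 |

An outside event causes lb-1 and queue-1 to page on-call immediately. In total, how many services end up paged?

3

Round 1 — lb-1, queue-1 page on-call (initial).
  queue-2: +30 → 30 ≥ 30
  worker-2: +45 → 45 < 100
Round 2 — queue-2 pages on-call.
  cache-2: +40 → 40 < 60
No further pages.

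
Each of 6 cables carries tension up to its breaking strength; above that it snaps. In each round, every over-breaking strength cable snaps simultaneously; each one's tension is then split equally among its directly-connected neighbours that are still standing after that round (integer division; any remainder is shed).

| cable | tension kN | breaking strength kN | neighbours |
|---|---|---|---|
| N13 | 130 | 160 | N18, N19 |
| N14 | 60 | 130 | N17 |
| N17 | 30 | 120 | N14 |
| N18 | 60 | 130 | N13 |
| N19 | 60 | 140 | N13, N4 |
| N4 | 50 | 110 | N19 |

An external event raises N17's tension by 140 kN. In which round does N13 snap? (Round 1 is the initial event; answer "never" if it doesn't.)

never

Round 1 — N17 at 170 > 120. N17 snaps.
  N17 sheds 170 kN to N14: 170 each.
    N14: 60+170 = 230 > 130
Round 2 — N14 snaps.
  N14 sheds 230 kN: no online neighbours, lost.
No further breaks.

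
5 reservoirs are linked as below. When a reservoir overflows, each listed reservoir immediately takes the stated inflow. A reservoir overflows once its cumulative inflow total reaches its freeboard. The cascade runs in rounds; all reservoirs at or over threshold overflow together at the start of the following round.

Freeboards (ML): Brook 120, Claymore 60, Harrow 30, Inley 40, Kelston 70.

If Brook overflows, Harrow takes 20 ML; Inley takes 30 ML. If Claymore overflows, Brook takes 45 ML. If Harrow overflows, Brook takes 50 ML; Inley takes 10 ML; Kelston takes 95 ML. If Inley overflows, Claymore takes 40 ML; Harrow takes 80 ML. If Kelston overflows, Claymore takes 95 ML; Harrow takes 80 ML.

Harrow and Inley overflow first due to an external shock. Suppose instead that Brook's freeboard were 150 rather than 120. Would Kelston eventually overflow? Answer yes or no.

yes

With Brook's freeboard at 150:
Round 1 — Harrow, Inley overflow (initial).
  Brook: +50 → 50 < 150
  Claymore: +40 → 40 < 60
  Kelston: +95 → 95 ≥ 70
Round 2 — Kelston overflows.
  Claymore: +95 → 135 ≥ 60
Round 3 — Claymore overflows.
  Brook: +45 → 95 < 150
No further overflows.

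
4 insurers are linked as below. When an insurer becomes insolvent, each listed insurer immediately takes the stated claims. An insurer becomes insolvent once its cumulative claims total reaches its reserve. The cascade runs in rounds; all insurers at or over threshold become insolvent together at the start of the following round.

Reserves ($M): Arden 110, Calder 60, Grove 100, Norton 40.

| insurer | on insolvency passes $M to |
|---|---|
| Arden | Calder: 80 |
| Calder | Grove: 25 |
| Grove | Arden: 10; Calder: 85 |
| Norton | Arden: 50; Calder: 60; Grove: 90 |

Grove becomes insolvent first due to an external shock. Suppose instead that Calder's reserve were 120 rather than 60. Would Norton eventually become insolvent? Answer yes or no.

no

With Calder's reserve at 120:
Round 1 — Grove becomes insolvent (initial).
  Arden: +10 → 10 < 110
  Calder: +85 → 85 < 120
No further insolvencies.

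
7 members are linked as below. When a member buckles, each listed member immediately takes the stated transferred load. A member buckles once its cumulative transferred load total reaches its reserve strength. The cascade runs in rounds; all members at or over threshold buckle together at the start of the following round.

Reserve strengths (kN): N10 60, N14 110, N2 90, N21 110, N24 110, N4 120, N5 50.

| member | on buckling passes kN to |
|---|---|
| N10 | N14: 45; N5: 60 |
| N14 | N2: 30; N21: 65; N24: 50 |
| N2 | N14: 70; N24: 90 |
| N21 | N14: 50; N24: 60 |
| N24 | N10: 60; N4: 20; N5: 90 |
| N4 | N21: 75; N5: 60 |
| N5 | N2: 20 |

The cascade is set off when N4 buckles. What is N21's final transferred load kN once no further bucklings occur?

75

Round 1 — N4 buckles (initial).
  N21: +75 → 75 < 110
  N5: +60 → 60 ≥ 50
Round 2 — N5 buckles.
  N2: +20 → 20 < 90
No further bucklings.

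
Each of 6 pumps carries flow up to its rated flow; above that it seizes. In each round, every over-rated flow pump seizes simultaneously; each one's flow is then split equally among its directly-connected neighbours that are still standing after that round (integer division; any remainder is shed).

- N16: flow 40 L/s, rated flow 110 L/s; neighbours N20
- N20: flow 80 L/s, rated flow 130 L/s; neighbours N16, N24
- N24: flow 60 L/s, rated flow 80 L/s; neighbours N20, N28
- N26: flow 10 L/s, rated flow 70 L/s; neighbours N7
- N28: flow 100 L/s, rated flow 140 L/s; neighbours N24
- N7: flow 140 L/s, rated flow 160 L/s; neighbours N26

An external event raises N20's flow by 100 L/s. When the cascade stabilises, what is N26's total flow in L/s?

10

Round 1 — N20 at 180 > 130. N20 seizes.
  N20 sheds 180 L/s to N16, N24: 90 each.
    N16: 40+90 = 130 > 110
    N24: 60+90 = 150 > 80
Round 2 — N16, N24 seize.
  N16 sheds 130 L/s: no online neighbours, lost.
  N24 sheds 150 L/s to N28: 150 each.
    N28: 100+150 = 250 > 140
Round 3 — N28 seizes.
  N28 sheds 250 L/s: no online neighbours, lost.
No further seizures.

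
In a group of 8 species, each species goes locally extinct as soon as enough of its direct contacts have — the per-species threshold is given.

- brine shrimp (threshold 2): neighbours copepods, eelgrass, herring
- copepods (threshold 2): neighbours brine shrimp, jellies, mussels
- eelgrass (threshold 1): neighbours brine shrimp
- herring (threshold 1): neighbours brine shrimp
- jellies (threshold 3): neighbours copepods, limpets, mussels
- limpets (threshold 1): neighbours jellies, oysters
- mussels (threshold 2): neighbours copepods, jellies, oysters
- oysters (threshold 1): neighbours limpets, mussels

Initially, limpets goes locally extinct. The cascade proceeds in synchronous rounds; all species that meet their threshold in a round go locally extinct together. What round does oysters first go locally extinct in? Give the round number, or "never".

Round 1 — limpets goes locally extinct (initial).
Round 2 — checking thresholds:
  jellies: 1 of 3 neighbours < 3, holds.
  oysters: 1 of 2 neighbours ≥ 1, goes locally extinct.
Round 3 — no new extinctions; cascade stops.

2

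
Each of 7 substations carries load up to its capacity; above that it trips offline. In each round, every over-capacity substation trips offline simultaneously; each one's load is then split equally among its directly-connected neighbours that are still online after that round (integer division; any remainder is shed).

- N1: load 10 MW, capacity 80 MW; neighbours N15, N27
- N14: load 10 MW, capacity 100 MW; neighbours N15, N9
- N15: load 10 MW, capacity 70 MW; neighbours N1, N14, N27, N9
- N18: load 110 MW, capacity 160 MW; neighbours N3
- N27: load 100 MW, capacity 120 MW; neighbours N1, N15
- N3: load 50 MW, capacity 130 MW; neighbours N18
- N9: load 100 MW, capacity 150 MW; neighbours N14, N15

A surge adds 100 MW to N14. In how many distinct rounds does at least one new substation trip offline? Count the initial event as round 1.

Round 1 — N14 at 110 > 100. N14 trips offline.
  N14 sheds 110 MW to N15, N9: 55 each.
    N15: 10+55 = 65 ≤ 70
    N9: 100+55 = 155 > 150
Round 2 — N9 trips offline.
  N9 sheds 155 MW to N15: 155 each.
    N15: 65+155 = 220 > 70
Round 3 — N15 trips offline.
  N15 sheds 220 MW to N1, N27: 110 each.
    N1: 10+110 = 120 > 80
    N27: 100+110 = 210 > 120
Round 4 — N1, N27 trip offline.
  N1 sheds 120 MW: no online neighbours, lost.
  N27 sheds 210 MW: no online neighbours, lost.
No further trips.

4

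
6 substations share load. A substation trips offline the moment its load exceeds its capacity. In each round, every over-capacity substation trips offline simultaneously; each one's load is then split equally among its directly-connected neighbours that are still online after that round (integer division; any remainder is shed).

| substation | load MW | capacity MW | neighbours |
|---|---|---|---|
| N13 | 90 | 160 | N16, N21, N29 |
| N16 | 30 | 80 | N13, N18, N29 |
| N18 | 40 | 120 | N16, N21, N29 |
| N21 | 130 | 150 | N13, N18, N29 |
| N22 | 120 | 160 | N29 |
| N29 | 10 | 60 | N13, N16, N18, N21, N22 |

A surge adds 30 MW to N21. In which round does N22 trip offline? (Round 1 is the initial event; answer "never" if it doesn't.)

Round 1 — N21 at 160 > 150. N21 trips offline.
  N21 sheds 160 MW to N13, N18, N29: 53 each (1 lost).
    N13: 90+53 = 143 ≤ 160
    N18: 40+53 = 93 ≤ 120
    N29: 10+53 = 63 > 60
Round 2 — N29 trips offline.
  N29 sheds 63 MW to N13, N16, N18, N22: 15 each (3 lost).
    N13: 143+15 = 158 ≤ 160
    N16: 30+15 = 45 ≤ 80
    N18: 93+15 = 108 ≤ 120
    N22: 120+15 = 135 ≤ 160
No further trips.

never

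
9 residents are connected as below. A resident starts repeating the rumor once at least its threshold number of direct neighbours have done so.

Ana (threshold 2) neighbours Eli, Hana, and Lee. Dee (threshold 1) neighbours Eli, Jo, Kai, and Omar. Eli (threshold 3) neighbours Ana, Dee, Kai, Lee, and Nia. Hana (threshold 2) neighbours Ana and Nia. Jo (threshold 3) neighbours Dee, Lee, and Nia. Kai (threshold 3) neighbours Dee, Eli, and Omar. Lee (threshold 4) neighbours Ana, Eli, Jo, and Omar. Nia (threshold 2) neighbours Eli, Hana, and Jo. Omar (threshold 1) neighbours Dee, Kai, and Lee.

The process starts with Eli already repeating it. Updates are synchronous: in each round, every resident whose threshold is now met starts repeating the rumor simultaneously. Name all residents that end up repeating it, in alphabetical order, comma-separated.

Dee, Eli, Kai, Omar

Round 1 — Eli starts repeating the rumor (initial).
Round 2 — checking thresholds:
  Ana: 1 of 3 neighbours < 2, holds.
  Dee: 1 of 4 neighbours ≥ 1, starts repeating the rumor.
  Kai: 1 of 3 neighbours < 3, holds.
  Lee: 1 of 4 neighbours < 4, holds.
  Nia: 1 of 3 neighbours < 2, holds.
Round 3 — checking thresholds:
  Ana: 1 of 3 neighbours < 2, holds.
  Jo: 1 of 3 neighbours < 3, holds.
  Kai: 2 of 3 neighbours < 3, holds.
  Lee: 1 of 4 neighbours < 4, holds.
  Nia: 1 of 3 neighbours < 2, holds.
  Omar: 1 of 3 neighbours ≥ 1, starts repeating the rumor.
Round 4 — checking thresholds:
  Ana: 1 of 3 neighbours < 2, holds.
  Jo: 1 of 3 neighbours < 3, holds.
  Kai: 3 of 3 neighbours ≥ 3, starts repeating the rumor.
  Lee: 2 of 4 neighbours < 4, holds.
  Nia: 1 of 3 neighbours < 2, holds.
Round 5 — no new spreads; cascade stops.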